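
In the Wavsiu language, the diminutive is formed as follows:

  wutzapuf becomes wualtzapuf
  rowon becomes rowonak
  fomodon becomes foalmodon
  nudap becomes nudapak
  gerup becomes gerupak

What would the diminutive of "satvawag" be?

fomodon and rowon both end in -n yet inflect differently (foalmodon, rowonak), so the final letter is not what conditions the rule; the number of vowels is.
"satvawag" has 3 vowels. The stems with 3 vowels (fomodon → foalmodon, wutzapuf → wualtzapuf) insert -al- after the first vowel.
So satvawag → saaltvawag.

saaltvawag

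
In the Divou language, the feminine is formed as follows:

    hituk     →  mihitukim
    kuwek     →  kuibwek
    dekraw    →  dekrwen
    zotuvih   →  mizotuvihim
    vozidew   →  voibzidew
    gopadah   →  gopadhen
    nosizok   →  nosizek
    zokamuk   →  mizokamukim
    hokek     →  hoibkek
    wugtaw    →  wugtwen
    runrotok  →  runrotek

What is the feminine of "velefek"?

veiblefek

runrotok and hokek both end in -k yet inflect differently (runrotek, hoibkek), so the final letter is not what conditions the rule; the last vowel is.
"velefek" has last vowel 'e'. The stems whose last vowel is 'e' (hokek → hoibkek, vozidew → voibzidew, kuwek → kuibwek) insert -ib- after the first vowel.
So velefek → veiblefek.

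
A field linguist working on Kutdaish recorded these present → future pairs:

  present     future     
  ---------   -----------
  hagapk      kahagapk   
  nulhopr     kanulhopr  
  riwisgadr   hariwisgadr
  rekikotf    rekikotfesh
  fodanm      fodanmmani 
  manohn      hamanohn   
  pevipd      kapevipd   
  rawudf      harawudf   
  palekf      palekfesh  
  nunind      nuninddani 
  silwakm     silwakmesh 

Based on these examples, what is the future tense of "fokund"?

fokunddani

silwakm and fodanm both end in -m yet inflect differently (silwakmesh, fodanmmani), so the final letter is not what conditions the rule; the second-to-last letter is.
"fokund" has second-to-last letter 'n'. The stems whose second-to-last letter is 'n' (fodanm → fodanmmani, nunind → nuninddani) double the final consonant and add -ani.
So fokund → fokunddani.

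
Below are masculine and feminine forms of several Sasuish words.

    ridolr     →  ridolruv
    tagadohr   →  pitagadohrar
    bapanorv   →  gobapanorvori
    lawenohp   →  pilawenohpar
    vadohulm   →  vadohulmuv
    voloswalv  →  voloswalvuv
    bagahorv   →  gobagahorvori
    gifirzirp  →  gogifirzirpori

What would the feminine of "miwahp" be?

"miwahp" has second-to-last letter 'h'. The stems whose second-to-last letter is 'h' (lawenohp → pilawenohpar, tagadohr → pitagadohrar) add pi- … -ar around the stem.
The other patterns: stems whose second-to-last letter is 'r' add go- … -ori around the stem; stems whose second-to-last letter is 'l' add -uv.
So miwahp → pimiwahpar.

pimiwahpar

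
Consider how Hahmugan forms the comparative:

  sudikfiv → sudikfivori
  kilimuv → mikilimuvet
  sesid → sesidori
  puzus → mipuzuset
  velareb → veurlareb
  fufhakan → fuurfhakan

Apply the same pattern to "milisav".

miurlisav

sudikfiv and kilimuv both end in -v yet inflect differently (sudikfivori, mikilimuvet), so the final letter is not what conditions the rule; the last vowel is.
"milisav" has last vowel 'a'. The one such stem in the data (fufhakan → fuurfhakan) inserts -ur- after the first vowel (as does velareb), so the same rule applies.
The other patterns: stems whose last vowel is 'i' add -ori; stems whose last vowel is 'u' add mi- … -et around the stem.
So milisav → miurlisav.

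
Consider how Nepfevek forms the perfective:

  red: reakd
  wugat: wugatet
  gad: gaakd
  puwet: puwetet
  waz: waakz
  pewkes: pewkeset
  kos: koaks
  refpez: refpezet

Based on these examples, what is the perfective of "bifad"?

pewkes and kos both end in -s yet inflect differently (pewkeset, koaks), so the final letter is not what conditions the rule; the number of vowels is.
"bifad" has 2 vowels. The stems with 2 vowels (refpez → refpezet, puwet → puwetet, pewkes → pewkeset) add -et.
The other pattern: stems with 1 vowel insert -ak- after the first vowel.
So bifad → bifadet.

bifadet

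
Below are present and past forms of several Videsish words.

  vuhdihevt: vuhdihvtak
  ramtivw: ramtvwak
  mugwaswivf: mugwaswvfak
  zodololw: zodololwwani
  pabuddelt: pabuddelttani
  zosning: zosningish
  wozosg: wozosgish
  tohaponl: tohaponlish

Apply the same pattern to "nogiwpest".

nogiwpestish

"nogiwpest" has second-to-last letter 's'. The one such stem in the data (wozosg → wozosgish) adds -ish, so the same rule applies.
So nogiwpest → nogiwpestish.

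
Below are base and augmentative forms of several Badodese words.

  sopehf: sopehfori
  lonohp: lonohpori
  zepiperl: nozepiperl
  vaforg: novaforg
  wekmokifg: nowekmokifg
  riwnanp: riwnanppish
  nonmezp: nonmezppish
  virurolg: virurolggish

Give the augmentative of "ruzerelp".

ruzerelppish

"ruzerelp" has second-to-last letter 'l'. The one such stem in the data (virurolg → virurolggish) doubles the final consonant and adds -ish (as do riwnanp, nonmezp), so the same rule applies.
The other patterns: stems whose second-to-last letter is 'h' add -ori; stems whose second-to-last letter is 'f' or 'r' add the prefix no-.
So ruzerelp → ruzerelppish.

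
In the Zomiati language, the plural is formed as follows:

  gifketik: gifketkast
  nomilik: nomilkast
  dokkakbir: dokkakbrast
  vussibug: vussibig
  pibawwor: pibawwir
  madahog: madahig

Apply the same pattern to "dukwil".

dukwlast

dokkakbir and pibawwor both end in -r yet inflect differently (dokkakbrast, pibawwir), so the final letter is not what conditions the rule; the last vowel is.
"dukwil" has last vowel 'i'. The stems whose last vowel is 'i' (gifketik → gifketkast, nomilik → nomilkast, dokkakbir → dokkakbrast) delete the last vowel and add -ast.
So dukwil → dukwlast.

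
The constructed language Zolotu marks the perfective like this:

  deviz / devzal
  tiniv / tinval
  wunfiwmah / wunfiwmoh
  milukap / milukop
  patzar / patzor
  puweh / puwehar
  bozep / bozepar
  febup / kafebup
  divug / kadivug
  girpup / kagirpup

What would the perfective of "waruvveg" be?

waruvvegar

wunfiwmah and puweh both end in -h yet inflect differently (wunfiwmoh, puwehar), so the final letter is not what conditions the rule; the last vowel is.
"waruvveg" has last vowel 'e'. The stems whose last vowel is 'e' (puweh → puwehar, bozep → bozepar) add -ar.
So waruvveg → waruvvegar.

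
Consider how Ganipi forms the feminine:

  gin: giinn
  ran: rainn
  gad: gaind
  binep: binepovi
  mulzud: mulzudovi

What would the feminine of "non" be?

"non" has 1 vowel. The stems with 1 vowel (gin → giinn, ran → rainn, gad → gaind) insert -in- after the first vowel.
The other pattern: stems with 2 vowels add -ovi.
So non → noinn.

noinn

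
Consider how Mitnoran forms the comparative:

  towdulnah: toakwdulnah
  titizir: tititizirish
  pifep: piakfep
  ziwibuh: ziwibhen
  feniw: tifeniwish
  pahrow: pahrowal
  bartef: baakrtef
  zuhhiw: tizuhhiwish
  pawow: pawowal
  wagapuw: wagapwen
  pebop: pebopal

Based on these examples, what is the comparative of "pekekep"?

feniw and pahrow both end in -w yet inflect differently (tifeniwish, pahrowal), so the final letter is not what conditions the rule; the last vowel is.
"pekekep" has last vowel 'e'. The stems whose last vowel is 'e' (bartef → baakrtef, pifep → piakfep) insert -ak- after the first vowel.
So pekekep → peakkekep.

peakkekep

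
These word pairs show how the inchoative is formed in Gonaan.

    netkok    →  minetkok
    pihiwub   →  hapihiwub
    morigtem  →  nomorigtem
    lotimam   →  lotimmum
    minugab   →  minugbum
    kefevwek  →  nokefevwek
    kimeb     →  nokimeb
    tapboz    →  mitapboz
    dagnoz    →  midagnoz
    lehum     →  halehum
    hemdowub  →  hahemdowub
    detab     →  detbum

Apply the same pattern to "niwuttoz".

miniwuttoz

minugab and pihiwub both end in -b yet inflect differently (minugbum, hapihiwub), so the final letter is not what conditions the rule; the last vowel is.
"niwuttoz" has last vowel 'o'. The stems whose last vowel is 'o' (tapboz → mitapboz, dagnoz → midagnoz, netkok → minetkok) add the prefix mi-.
The other patterns: stems whose last vowel is 'a' delete the last vowel and add -um; stems whose last vowel is 'u' add the prefix ha-; stems whose last vowel is 'e' add the prefix no-.
So niwuttoz → miniwuttoz.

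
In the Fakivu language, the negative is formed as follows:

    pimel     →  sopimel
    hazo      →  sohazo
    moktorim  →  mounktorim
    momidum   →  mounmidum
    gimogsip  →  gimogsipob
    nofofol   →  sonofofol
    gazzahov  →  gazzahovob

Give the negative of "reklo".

"reklo" ends in -o. The one such stem in the data (hazo → sohazo) adds the prefix so-, so the same rule applies.
So reklo → soreklo.

soreklo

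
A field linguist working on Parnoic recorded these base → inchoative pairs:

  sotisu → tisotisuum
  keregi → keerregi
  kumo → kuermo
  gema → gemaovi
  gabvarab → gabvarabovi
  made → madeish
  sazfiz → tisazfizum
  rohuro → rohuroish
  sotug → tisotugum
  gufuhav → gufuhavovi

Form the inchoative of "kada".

kaerda

"kada" begins with k-. The stems beginning with k- (kumo → kuermo, keregi → keerregi) insert -er- after the first vowel.
The other patterns: stems beginning with s- add ti- … -um around the stem; stems beginning with g- add -ovi; stems beginning with m- or r- add -ish.
So kada → kaerda.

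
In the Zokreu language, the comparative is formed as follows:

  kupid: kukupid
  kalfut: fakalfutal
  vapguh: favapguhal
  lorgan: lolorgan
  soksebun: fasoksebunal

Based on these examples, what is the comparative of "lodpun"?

soksebun and lorgan both end in -n yet inflect differently (fasoksebunal, lolorgan), so the final letter is not what conditions the rule; the last vowel is.
"lodpun" has last vowel 'u'. The stems whose last vowel is 'u' (kalfut → fakalfutal, soksebun → fasoksebunal, vapguh → favapguhal) add fa- … -al around the stem.
The other pattern: stems whose last vowel is 'a' or 'i' repeat the first consonant+vowel as a prefix.
So lodpun → falodpunal.

falodpunal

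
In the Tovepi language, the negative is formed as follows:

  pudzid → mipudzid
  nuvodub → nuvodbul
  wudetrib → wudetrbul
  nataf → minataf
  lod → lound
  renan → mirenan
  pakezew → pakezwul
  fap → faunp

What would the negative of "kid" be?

kiund

"kid" has 1 vowel. The stems with 1 vowel (lod → lound, fap → faunp) insert -un- after the first vowel.
The other patterns: stems with 2 vowels add the prefix mi-; stems with 3 vowels delete the last vowel and add -ul.
So kid → kiund.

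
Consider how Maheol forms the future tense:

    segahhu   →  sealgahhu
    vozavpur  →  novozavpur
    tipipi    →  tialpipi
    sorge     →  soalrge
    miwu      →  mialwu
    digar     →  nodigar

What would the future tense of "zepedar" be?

nozepedar

vozavpur and segahhu both have last vowel 'u' yet inflect differently (novozavpur, sealgahhu), so the last vowel is not what conditions the rule; whether the stem ends in a vowel or a consonant is.
"zepedar" ends in a consonant. The stems ending in a consonant (vozavpur → novozavpur, digar → nodigar) add the prefix no-.
So zepedar → nozepedar.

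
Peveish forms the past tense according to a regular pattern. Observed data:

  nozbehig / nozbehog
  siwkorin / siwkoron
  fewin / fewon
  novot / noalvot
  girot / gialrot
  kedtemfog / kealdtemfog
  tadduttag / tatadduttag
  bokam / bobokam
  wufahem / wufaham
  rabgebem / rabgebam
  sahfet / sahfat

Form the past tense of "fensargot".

fealnsargot

nozbehig and kedtemfog both end in -g yet inflect differently (nozbehog, kealdtemfog), so the final letter is not what conditions the rule; the last vowel is.
"fensargot" has last vowel 'o'. The stems whose last vowel is 'o' (novot → noalvot, girot → gialrot, kedtemfog → kealdtemfog) insert -al- after the first vowel.
So fensargot → fealnsargot.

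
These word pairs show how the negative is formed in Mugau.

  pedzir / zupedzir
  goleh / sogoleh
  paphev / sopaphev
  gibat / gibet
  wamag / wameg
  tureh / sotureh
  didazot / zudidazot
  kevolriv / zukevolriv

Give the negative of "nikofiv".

zunikofiv

gibat and didazot both end in -t yet inflect differently (gibet, zudidazot), so the final letter is not what conditions the rule; the last vowel is.
"nikofiv" has last vowel 'i'. The stems whose last vowel is 'i' (pedzir → zupedzir, kevolriv → zukevolriv) add the prefix zu-.
The other patterns: stems whose last vowel is 'a' change the last vowel to 'e'; stems whose last vowel is 'e' add the prefix so-.
So nikofiv → zunikofiv.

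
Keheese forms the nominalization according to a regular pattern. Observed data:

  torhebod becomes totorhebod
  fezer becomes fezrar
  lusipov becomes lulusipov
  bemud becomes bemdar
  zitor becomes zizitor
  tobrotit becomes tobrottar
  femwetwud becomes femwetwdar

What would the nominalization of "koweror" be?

kokoweror

torhebod and femwetwud both end in -d yet inflect differently (totorhebod, femwetwdar), so the final letter is not what conditions the rule; the last vowel is.
"koweror" has last vowel 'o'. The stems whose last vowel is 'o' (zitor → zizitor, lusipov → lulusipov, torhebod → totorhebod) repeat the first consonant+vowel as a prefix.
So koweror → kokoweror.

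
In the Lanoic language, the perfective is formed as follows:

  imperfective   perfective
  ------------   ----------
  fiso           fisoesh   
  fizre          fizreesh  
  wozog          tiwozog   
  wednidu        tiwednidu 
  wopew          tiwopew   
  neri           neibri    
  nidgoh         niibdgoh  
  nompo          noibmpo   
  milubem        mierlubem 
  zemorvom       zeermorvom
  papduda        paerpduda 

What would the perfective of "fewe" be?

fiso and nompo both end in -o yet inflect differently (fisoesh, noibmpo), so the final letter is not what conditions the rule; the first letter is.
"fewe" begins with f-. The stems beginning with f- (fiso → fisoesh, fizre → fizreesh) add -esh.
So fewe → feweesh.

feweesh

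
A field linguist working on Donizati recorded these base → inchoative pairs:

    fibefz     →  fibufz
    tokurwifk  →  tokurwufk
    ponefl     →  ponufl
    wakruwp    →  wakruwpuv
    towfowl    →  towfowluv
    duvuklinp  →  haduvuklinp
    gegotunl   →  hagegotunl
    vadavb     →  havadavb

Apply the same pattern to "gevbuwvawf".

ponefl and towfowl both end in -l yet inflect differently (ponufl, towfowluv), so the final letter is not what conditions the rule; the second-to-last letter is.
"gevbuwvawf" has second-to-last letter 'w'. The stems whose second-to-last letter is 'w' (wakruwp → wakruwpuv, towfowl → towfowluv) add -uv.
So gevbuwvawf → gevbuwvawfuv.

gevbuwvawfuv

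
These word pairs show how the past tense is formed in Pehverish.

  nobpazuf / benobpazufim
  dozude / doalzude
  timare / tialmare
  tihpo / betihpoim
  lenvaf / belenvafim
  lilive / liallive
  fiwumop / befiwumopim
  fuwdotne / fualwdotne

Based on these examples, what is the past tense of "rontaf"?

berontafim

fuwdotne and fiwumop both begin with f- yet inflect differently (fualwdotne, befiwumopim), so the first letter is not what conditions the rule; the final letter is.
"rontaf" ends in -f. The stems ending in -f (nobpazuf → benobpazufim, lenvaf → belenvafim) add be- … -im around the stem.
The other pattern: stems ending in -e insert -al- after the first vowel.
So rontaf → berontafim.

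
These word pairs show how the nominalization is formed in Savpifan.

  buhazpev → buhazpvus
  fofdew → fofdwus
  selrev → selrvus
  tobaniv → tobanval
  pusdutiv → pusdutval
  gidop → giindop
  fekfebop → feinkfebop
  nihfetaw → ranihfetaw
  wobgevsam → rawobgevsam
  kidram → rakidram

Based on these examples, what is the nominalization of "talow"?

tainlow

buhazpev and tobaniv both end in -v yet inflect differently (buhazpvus, tobanval), so the final letter is not what conditions the rule; the last vowel is.
"talow" has last vowel 'o'. The stems whose last vowel is 'o' (gidop → giindop, fekfebop → feinkfebop) insert -in- after the first vowel.
The other patterns: stems whose last vowel is 'e' delete the last vowel and add -us; stems whose last vowel is 'i' delete the last vowel and add -al; stems whose last vowel is 'a' add the prefix ra-.
So talow → tainlow.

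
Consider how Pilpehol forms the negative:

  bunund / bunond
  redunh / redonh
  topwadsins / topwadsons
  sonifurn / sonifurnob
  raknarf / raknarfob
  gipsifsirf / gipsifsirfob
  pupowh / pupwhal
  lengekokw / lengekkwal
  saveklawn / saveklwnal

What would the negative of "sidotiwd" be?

sidotwdal

redunh and pupowh both end in -h yet inflect differently (redonh, pupwhal), so the final letter is not what conditions the rule; the second-to-last letter is.
"sidotiwd" has second-to-last letter 'w'. The stems whose second-to-last letter is 'w' (pupowh → pupwhal, saveklawn → saveklwnal) delete the last vowel and add -al.
So sidotiwd → sidotwdal.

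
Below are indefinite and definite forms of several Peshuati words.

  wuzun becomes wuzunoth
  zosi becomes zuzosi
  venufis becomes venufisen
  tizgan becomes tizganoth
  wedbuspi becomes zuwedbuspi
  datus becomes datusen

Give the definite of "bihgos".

bihgosen

"bihgos" ends in -s. The stems ending in -s (venufis → venufisen, datus → datusen) add -en.
The other patterns: stems ending in -i add the prefix zu-; stems ending in -n add -oth.
So bihgos → bihgosen.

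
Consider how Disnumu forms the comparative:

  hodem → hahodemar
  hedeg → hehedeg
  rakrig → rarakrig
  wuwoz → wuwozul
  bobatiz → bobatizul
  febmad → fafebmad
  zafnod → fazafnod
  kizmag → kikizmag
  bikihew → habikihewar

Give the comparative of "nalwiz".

"nalwiz" ends in -z. The stems ending in -z (wuwoz → wuwozul, bobatiz → bobatizul) add -ul.
So nalwiz → nalwizul.

nalwizul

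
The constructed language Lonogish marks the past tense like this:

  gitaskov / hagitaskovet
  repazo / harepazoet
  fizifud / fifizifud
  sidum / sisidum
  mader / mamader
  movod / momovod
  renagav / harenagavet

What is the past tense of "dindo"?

gitaskov and movod both have last vowel 'o' yet inflect differently (hagitaskovet, momovod), so the last vowel is not what conditions the rule; the final letter is.
"dindo" ends in -o. The one such stem in the data (repazo → harepazoet) adds ha- … -et around the stem, so the same rule applies.
The other pattern: stems ending in -d, -m or -r repeat the first consonant+vowel as a prefix.
So dindo → hadindoet.

hadindoet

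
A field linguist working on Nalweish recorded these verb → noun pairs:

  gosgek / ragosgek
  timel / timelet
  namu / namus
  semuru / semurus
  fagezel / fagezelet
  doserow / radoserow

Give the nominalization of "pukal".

pukalet

timel and gosgek both have last vowel 'e' yet inflect differently (timelet, ragosgek), so the last vowel is not what conditions the rule; the final letter is.
"pukal" ends in -l. The stems ending in -l (timel → timelet, fagezel → fagezelet) add -et.
So pukal → pukalet.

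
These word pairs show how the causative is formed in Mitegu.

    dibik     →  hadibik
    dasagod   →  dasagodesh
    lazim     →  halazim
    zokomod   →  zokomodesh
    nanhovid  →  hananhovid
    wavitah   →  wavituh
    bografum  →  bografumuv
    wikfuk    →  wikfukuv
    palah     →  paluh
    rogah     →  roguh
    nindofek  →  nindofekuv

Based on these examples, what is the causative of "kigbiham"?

kigbihum

bografum and lazim both end in -m yet inflect differently (bografumuv, halazim), so the final letter is not what conditions the rule; the last vowel is.
"kigbiham" has last vowel 'a'. The stems whose last vowel is 'a' (wavitah → wavituh, palah → paluh, rogah → roguh) change the last vowel to 'u'.
So kigbiham → kigbihum.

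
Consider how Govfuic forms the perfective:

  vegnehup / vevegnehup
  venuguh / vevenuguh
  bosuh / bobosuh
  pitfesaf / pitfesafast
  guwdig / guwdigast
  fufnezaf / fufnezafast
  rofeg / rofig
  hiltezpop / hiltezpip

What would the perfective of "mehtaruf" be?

guwdig and rofeg both end in -g yet inflect differently (guwdigast, rofig), so the final letter is not what conditions the rule; the last vowel is.
"mehtaruf" has last vowel 'u'. The stems whose last vowel is 'u' (vegnehup → vevegnehup, venuguh → vevenuguh, bosuh → bobosuh) repeat the first consonant+vowel as a prefix.
So mehtaruf → memehtaruf.

memehtaruf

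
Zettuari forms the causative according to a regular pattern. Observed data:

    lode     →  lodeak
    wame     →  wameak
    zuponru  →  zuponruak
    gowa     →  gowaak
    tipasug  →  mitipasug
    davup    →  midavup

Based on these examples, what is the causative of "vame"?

vameak

zuponru and tipasug both have last vowel 'u' yet inflect differently (zuponruak, mitipasug), so the last vowel is not what conditions the rule; whether the stem ends in a vowel or a consonant is.
"vame" ends in a vowel. The stems ending in a vowel (lode → lodeak, wame → wameak, zuponru → zuponruak) add -ak.
The other pattern: stems ending in a consonant add the prefix mi-.
So vame → vameak.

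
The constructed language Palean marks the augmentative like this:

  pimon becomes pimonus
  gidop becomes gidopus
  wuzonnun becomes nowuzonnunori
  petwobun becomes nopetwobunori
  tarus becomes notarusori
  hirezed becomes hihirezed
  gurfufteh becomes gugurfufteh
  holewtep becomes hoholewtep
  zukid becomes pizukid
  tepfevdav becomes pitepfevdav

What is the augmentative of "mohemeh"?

momohemeh

"mohemeh" has last vowel 'e'. The stems whose last vowel is 'e' (hirezed → hihirezed, gurfufteh → gugurfufteh, holewtep → hoholewtep) repeat the first consonant+vowel as a prefix.
So mohemeh → momohemeh.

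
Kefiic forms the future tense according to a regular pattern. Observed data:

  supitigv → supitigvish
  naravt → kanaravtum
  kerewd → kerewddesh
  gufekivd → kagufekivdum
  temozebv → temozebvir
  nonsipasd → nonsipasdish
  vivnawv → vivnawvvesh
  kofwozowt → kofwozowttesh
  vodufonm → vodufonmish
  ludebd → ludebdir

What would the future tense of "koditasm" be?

koditasmish

"koditasm" has second-to-last letter 's'. The one such stem in the data (nonsipasd → nonsipasdish) adds -ish, so the same rule applies.
So koditasm → koditasmish.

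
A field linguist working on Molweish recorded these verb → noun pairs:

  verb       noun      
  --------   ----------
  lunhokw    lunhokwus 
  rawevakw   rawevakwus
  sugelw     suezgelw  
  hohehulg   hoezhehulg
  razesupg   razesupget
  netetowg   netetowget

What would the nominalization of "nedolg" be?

"nedolg" has second-to-last letter 'l'. The stems whose second-to-last letter is 'l' (sugelw → suezgelw, hohehulg → hoezhehulg) insert -ez- after the first vowel.
The other patterns: stems whose second-to-last letter is 'k' add -us; stems whose second-to-last letter is 'p' or 'w' add -et.
So nedolg → neezdolg.

neezdolg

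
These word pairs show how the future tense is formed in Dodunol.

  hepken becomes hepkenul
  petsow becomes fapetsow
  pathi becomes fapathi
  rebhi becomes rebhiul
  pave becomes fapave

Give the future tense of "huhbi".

huhbiul

pathi and rebhi both end in -i yet inflect differently (fapathi, rebhiul), so the final letter is not what conditions the rule; the first letter is.
"huhbi" begins with h-. The one such stem in the data (hepken → hepkenul) adds -ul, so the same rule applies.
So huhbi → huhbiul.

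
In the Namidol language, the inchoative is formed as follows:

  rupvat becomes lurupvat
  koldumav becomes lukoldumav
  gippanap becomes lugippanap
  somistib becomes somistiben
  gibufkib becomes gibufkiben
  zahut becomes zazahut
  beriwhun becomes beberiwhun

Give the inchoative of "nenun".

nenenun

rupvat and zahut both end in -t yet inflect differently (lurupvat, zazahut), so the final letter is not what conditions the rule; the last vowel is.
"nenun" has last vowel 'u'. The stems whose last vowel is 'u' (zahut → zazahut, beriwhun → beberiwhun) repeat the first consonant+vowel as a prefix.
So nenun → nenenun.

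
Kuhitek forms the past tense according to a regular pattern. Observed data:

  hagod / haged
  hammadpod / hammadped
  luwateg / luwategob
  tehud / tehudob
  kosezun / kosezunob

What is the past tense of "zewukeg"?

hagod and tehud both end in -d yet inflect differently (haged, tehudob), so the final letter is not what conditions the rule; the last vowel is.
"zewukeg" has last vowel 'e'. The one such stem in the data (luwateg → luwategob) adds -ob, so the same rule applies.
So zewukeg → zewukegob.

zewukegob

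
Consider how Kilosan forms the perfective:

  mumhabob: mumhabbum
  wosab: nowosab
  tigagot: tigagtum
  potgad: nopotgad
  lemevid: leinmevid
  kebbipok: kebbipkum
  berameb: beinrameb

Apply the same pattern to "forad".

wosab and mumhabob both end in -b yet inflect differently (nowosab, mumhabbum), so the final letter is not what conditions the rule; the last vowel is.
"forad" has last vowel 'a'. The stems whose last vowel is 'a' (wosab → nowosab, potgad → nopotgad) add the prefix no-.
The other patterns: stems whose last vowel is 'o' delete the last vowel and add -um; stems whose last vowel is 'e' or 'i' insert -in- after the first vowel.
So forad → noforad.

noforad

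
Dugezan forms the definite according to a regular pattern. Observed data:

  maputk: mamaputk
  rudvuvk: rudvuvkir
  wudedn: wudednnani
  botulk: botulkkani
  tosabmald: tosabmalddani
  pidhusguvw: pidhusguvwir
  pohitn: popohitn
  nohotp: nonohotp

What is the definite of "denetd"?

dedenetd

"denetd" has second-to-last letter 't'. The stems whose second-to-last letter is 't' (nohotp → nonohotp, pohitn → popohitn, maputk → mamaputk) repeat the first consonant+vowel as a prefix.
So denetd → dedenetd.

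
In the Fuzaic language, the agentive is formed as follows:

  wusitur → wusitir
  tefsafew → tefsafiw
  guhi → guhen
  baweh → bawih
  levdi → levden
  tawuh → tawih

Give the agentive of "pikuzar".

guhi and baweh both have 2 vowels yet inflect differently (guhen, bawih), so the number of vowels is not what conditions the rule; whether the stem ends in a vowel or a consonant is.
"pikuzar" ends in a consonant. The stems ending in a consonant (wusitur → wusitir, tefsafew → tefsafiw, baweh → bawih) change the last vowel to 'i'.
So pikuzar → pikuzir.

pikuzir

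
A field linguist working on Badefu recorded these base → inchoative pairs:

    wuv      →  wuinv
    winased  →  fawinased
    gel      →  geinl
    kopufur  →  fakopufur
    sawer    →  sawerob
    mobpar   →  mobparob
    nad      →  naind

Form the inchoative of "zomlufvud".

fazomlufvud

"zomlufvud" has 3 vowels. The stems with 3 vowels (winased → fawinased, kopufur → fakopufur) add the prefix fa-.
The other patterns: stems with 1 vowel insert -in- after the first vowel; stems with 2 vowels add -ob.
So zomlufvud → fazomlufvud.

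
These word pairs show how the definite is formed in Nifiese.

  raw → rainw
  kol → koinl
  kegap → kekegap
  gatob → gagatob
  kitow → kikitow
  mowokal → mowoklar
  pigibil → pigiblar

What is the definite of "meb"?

meinb

raw and kitow both end in -w yet inflect differently (rainw, kikitow), so the final letter is not what conditions the rule; the number of vowels is.
"meb" has 1 vowel. The stems with 1 vowel (raw → rainw, kol → koinl) insert -in- after the first vowel.
So meb → meinb.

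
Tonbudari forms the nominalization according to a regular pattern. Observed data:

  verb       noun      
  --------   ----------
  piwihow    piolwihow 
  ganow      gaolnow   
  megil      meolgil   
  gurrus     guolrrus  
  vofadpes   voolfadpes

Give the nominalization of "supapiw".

Every pair shown (piwihow → piolwihow, ganow → gaolnow, megil → meolgil, …) follows the same rule: insert -ol- after the first vowel.
So supapiw → suolpapiw.

suolpapiw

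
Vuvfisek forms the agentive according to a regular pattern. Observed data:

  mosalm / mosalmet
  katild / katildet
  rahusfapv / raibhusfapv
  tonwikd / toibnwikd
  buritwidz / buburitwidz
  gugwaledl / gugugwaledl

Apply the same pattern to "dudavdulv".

dudavdulvet

katild and tonwikd both end in -d yet inflect differently (katildet, toibnwikd), so the final letter is not what conditions the rule; the second-to-last letter is.
"dudavdulv" has second-to-last letter 'l'. The stems whose second-to-last letter is 'l' (mosalm → mosalmet, katild → katildet) add -et.
The other patterns: stems whose second-to-last letter is 'k' or 'p' insert -ib- after the first vowel; stems whose second-to-last letter is 'd' repeat the first consonant+vowel as a prefix.
So dudavdulv → dudavdulvet.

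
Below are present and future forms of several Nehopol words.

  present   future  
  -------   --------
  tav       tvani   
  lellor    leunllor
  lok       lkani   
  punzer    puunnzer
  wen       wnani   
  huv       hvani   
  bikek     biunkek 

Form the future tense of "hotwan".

lok and bikek both end in -k yet inflect differently (lkani, biunkek), so the final letter is not what conditions the rule; the number of vowels is.
"hotwan" has 2 vowels. The stems with 2 vowels (bikek → biunkek, punzer → puunnzer, lellor → leunllor) insert -un- after the first vowel.
The other pattern: stems with 1 vowel delete the last vowel and add -ani.
So hotwan → hountwan.

hountwan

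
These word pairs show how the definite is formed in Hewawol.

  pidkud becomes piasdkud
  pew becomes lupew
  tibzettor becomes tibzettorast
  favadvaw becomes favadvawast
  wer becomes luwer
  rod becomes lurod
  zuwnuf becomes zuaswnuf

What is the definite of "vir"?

"vir" has 1 vowel. The stems with 1 vowel (pew → lupew, rod → lurod, wer → luwer) add the prefix lu-.
The other patterns: stems with 2 vowels insert -as- after the first vowel; stems with 3 vowels add -ast.
So vir → luvir.

luvir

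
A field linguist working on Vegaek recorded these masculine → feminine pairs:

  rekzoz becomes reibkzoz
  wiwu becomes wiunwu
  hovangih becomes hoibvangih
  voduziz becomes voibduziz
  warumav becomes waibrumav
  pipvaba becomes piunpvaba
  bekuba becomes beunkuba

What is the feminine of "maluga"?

maunluga

pipvaba and warumav both have last vowel 'a' yet inflect differently (piunpvaba, waibrumav), so the last vowel is not what conditions the rule; whether the stem ends in a vowel or a consonant is.
"maluga" ends in a vowel. The stems ending in a vowel (pipvaba → piunpvaba, bekuba → beunkuba, wiwu → wiunwu) insert -un- after the first vowel.
So maluga → maunluga.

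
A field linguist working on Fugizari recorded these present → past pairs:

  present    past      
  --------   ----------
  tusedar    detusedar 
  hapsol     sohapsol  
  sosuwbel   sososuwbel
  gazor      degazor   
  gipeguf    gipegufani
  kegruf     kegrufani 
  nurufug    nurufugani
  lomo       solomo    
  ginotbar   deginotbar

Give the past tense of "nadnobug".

nadnobugani

gazor and hapsol both have last vowel 'o' yet inflect differently (degazor, sohapsol), so the last vowel is not what conditions the rule; the final letter is.
"nadnobug" ends in -g. The one such stem in the data (nurufug → nurufugani) adds -ani, so the same rule applies.
The other patterns: stems ending in -r add the prefix de-; stems ending in -l or -o add the prefix so-.
So nadnobug → nadnobugani.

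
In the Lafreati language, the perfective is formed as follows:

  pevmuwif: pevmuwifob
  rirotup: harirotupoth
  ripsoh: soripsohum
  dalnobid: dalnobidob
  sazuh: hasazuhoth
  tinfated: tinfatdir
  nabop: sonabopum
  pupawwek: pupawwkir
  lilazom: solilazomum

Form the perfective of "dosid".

dosidob

"dosid" has last vowel 'i'. The stems whose last vowel is 'i' (dalnobid → dalnobidob, pevmuwif → pevmuwifob) add -ob.
The other patterns: stems whose last vowel is 'u' add ha- … -oth around the stem; stems whose last vowel is 'o' add so- … -um around the stem; stems whose last vowel is 'e' delete the last vowel and add -ir.
So dosid → dosidob.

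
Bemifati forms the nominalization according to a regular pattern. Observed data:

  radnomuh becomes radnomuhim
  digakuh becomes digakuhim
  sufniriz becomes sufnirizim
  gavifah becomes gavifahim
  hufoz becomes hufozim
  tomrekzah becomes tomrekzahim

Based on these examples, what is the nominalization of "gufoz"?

gufozim

Every pair shown (radnomuh → radnomuhim, digakuh → digakuhim, sufniriz → sufnirizim, …) follows the same rule: add -im.
So gufoz → gufozim.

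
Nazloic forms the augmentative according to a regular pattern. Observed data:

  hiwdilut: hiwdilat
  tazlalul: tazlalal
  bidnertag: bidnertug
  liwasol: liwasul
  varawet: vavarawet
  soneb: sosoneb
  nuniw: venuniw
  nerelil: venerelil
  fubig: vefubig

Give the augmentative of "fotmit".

vefotmit

tazlalul and liwasol both end in -l yet inflect differently (tazlalal, liwasul), so the final letter is not what conditions the rule; the last vowel is.
"fotmit" has last vowel 'i'. The stems whose last vowel is 'i' (nuniw → venuniw, nerelil → venerelil, fubig → vefubig) add the prefix ve-.
The other patterns: stems whose last vowel is 'u' change the last vowel to 'a'; stems whose last vowel is 'a' or 'o' change the last vowel to 'u'; stems whose last vowel is 'e' repeat the first consonant+vowel as a prefix.
So fotmit → vefotmit.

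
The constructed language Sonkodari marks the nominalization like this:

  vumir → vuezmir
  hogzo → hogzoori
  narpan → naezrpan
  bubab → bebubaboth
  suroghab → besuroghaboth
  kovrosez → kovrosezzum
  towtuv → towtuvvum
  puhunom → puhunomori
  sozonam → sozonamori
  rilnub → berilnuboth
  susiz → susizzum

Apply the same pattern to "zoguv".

sozonam and suroghab both have last vowel 'a' yet inflect differently (sozonamori, besuroghaboth), so the last vowel is not what conditions the rule; the final letter is.
"zoguv" ends in -v. The one such stem in the data (towtuv → towtuvvum) doubles the final consonant and adds -um (as do kovrosez, susiz), so the same rule applies.
The other patterns: stems ending in -m or -o add -ori; stems ending in -b add be- … -oth around the stem; stems ending in -n or -r insert -ez- after the first vowel.
So zoguv → zoguvvum.

zoguvvum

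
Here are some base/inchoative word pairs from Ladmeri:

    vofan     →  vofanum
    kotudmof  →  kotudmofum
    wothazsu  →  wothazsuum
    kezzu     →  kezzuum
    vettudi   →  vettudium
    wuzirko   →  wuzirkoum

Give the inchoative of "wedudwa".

wedudwaum

Every pair shown (vofan → vofanum, kotudmof → kotudmofum, wothazsu → wothazsuum, …) follows the same rule: add -um.
So wedudwa → wedudwaum.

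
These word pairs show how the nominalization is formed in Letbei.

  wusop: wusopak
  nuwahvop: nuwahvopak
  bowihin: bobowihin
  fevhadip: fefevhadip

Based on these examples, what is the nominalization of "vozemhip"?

vovozemhip

wusop and fevhadip both end in -p yet inflect differently (wusopak, fefevhadip), so the final letter is not what conditions the rule; the last vowel is.
"vozemhip" has last vowel 'i'. The stems whose last vowel is 'i' (bowihin → bobowihin, fevhadip → fefevhadip) repeat the first consonant+vowel as a prefix.
The other pattern: stems whose last vowel is 'o' add -ak.
So vozemhip → vovozemhip.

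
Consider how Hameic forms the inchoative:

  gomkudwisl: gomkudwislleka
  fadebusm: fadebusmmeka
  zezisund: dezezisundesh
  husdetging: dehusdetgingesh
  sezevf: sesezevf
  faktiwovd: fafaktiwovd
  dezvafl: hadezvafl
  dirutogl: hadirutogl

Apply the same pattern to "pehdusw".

zezisund and faktiwovd both end in -d yet inflect differently (dezezisundesh, fafaktiwovd), so the final letter is not what conditions the rule; the second-to-last letter is.
"pehdusw" has second-to-last letter 's'. The stems whose second-to-last letter is 's' (gomkudwisl → gomkudwislleka, fadebusm → fadebusmmeka) double the final consonant and add -eka.
The other patterns: stems whose second-to-last letter is 'n' add de- … -esh around the stem; stems whose second-to-last letter is 'v' repeat the first consonant+vowel as a prefix; stems whose second-to-last letter is 'f' or 'g' add the prefix ha-.
So pehdusw → pehduswweka.

pehduswweka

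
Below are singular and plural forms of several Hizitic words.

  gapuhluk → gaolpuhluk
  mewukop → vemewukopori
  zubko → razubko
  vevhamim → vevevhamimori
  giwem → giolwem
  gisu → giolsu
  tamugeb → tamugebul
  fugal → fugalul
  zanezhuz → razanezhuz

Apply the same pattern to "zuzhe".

razuzhe

giwem and vevhamim both end in -m yet inflect differently (giolwem, vevevhamimori), so the final letter is not what conditions the rule; the first letter is.
"zuzhe" begins with z-. The stems beginning with z- (zubko → razubko, zanezhuz → razanezhuz) add the prefix ra-.
The other patterns: stems beginning with f- or t- add -ul; stems beginning with g- insert -ol- after the first vowel; stems beginning with m- or v- add ve- … -ori around the stem.
So zuzhe → razuzhe.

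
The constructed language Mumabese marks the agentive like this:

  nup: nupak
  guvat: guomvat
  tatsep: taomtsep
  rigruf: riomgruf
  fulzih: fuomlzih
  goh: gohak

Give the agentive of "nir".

"nir" has 1 vowel. The stems with 1 vowel (goh → gohak, nup → nupak) add -ak.
So nir → nirak.

nirak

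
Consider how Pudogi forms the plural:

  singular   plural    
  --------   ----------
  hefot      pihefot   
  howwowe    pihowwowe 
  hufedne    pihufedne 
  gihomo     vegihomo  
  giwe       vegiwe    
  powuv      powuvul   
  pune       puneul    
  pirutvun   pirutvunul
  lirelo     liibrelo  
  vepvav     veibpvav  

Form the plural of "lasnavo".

howwowe and giwe both end in -e yet inflect differently (pihowwowe, vegiwe), so the final letter is not what conditions the rule; the first letter is.
"lasnavo" begins with l-. The one such stem in the data (lirelo → liibrelo) inserts -ib- after the first vowel (as does vepvav), so the same rule applies.
The other patterns: stems beginning with h- add the prefix pi-; stems beginning with g- add the prefix ve-; stems beginning with p- add -ul.
So lasnavo → laibsnavo.

laibsnavo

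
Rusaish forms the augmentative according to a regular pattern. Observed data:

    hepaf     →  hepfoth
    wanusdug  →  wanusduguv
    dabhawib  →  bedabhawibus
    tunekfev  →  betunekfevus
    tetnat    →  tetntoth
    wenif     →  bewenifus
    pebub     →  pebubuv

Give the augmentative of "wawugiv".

wenif and hepaf both end in -f yet inflect differently (bewenifus, hepfoth), so the final letter is not what conditions the rule; the last vowel is.
"wawugiv" has last vowel 'i'. The stems whose last vowel is 'i' (dabhawib → bedabhawibus, wenif → bewenifus) add be- … -us around the stem.
So wawugiv → bewawugivus.

bewawugivus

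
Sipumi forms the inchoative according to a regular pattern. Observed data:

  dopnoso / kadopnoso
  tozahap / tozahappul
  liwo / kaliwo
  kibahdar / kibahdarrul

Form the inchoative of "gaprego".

tozahap and dopnoso both have 3 vowels yet inflect differently (tozahappul, kadopnoso), so the number of vowels is not what conditions the rule; whether the stem ends in a vowel or a consonant is.
"gaprego" ends in a vowel. The stems ending in a vowel (dopnoso → kadopnoso, liwo → kaliwo) add the prefix ka-.
So gaprego → kagaprego.

kagaprego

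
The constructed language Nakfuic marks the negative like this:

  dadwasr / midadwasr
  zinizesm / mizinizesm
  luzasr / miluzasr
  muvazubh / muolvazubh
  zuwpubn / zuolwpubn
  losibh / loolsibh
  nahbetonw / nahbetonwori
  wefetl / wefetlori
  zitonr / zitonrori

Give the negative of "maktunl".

maktunlori

"maktunl" has second-to-last letter 'n'. The stems whose second-to-last letter is 'n' (nahbetonw → nahbetonwori, zitonr → zitonrori) add -ori.
So maktunl → maktunlori.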